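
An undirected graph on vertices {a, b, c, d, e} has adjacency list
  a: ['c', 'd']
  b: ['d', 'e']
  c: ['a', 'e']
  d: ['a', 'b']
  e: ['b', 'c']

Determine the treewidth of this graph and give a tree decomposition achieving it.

Every bag has size at most 3, so the width is 3 − 1 = 2 and tw(G) ≤ 2. Since b–d–a–c–e–b is a cycle in G, G is not acyclic. Forests are exactly the graphs of treewidth ≤ 1, so tw(G) ≥ 2. Combining the bounds, tw(G) = 2.

Treewidth 2.
Bags: B1 = {a, b, d}  B2 = {a, b, c}  B3 = {b, c, e}
Tree: B1–B2, B2–B3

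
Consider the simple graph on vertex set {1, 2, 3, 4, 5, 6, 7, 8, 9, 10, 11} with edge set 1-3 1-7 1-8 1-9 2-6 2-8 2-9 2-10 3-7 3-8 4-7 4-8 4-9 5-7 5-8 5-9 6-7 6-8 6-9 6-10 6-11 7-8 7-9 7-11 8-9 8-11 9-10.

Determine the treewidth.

3

A width-3 tree decomposition is:
Bags: B1 = {4, 7, 8, 9}  B2 = {6, 7, 8, 9}  B3 = {1, 7, 8, 9}  B4 = {1, 3, 7, 8}  B5 = {2, 6, 8, 9}  B6 = {6, 7, 8, 11}  B7 = {2, 6, 9, 10}  B8 = {5, 7, 8, 9}
Tree: B1–B2, B1–B3, B3–B4, B2–B5, B2–B6, B5–B7, B3–B8
Every bag has size at most 4, so the width is 4 − 1 = 3 and tw(G) ≤ 3. Conversely, {2, 6, 8, 9} is a clique of size 4, and the vertices of any clique must share a bag in every tree decomposition; so some bag has ≥ 4 vertices and tw(G) ≥ 3. Hence tw(G) = 3 exactly.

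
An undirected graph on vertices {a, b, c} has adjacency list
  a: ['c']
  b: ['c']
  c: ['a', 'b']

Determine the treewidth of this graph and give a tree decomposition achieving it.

Treewidth 1.
Bags: B1 = {b, c}  B2 = {a, c}
Tree: B1–B2

Each bag holds 2 vertices, so the decomposition has width 1, which upper-bounds the treewidth. Any graph with an edge has treewidth ≥ 1, and G has the edge c–b. Combining the bounds, tw(G) = 1.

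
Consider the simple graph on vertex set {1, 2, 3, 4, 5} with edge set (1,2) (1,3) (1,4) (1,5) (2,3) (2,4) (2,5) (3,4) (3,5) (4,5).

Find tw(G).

A width-4 tree decomposition is:
Bags: B1 = {1, 2, 3, 4, 5}
Tree: (single bag)
A single bag containing all 5 vertices is trivially a valid decomposition of width 4. Conversely, {1, 2, 3, 4, 5} is a clique of size 5, and the vertices of any clique must share a bag in every tree decomposition; so some bag has ≥ 5 vertices and tw(G) ≥ 4. Therefore the treewidth is 4.

4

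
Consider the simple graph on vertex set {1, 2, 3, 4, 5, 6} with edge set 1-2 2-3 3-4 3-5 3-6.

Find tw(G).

A width-1 tree decomposition is:
Bags: B1 = {2, 3}  B2 = {3, 5}  B3 = {1, 2}  B4 = {3, 6}  B5 = {3, 4}
Tree: B1–B2, B1–B3, B1–B4, B2–B5
Each bag holds 2 vertices, so the decomposition has width 1, which upper-bounds the treewidth. G has an edge, so its treewidth is at least 1. Combining the bounds, tw(G) = 1.

1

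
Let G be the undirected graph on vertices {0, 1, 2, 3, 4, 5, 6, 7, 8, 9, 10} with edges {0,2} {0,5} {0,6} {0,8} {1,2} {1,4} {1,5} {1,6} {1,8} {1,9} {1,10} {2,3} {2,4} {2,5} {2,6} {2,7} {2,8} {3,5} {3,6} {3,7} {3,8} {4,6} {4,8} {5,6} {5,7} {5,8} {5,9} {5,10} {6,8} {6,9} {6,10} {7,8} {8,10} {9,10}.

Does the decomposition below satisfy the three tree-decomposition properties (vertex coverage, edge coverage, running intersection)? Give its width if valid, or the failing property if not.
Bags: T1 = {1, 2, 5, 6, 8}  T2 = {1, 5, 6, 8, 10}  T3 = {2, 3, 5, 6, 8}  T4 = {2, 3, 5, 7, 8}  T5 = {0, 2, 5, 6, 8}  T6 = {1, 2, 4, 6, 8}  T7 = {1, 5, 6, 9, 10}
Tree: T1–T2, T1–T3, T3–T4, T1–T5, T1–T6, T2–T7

Yes; width 4.

Vertex coverage: the bags together contain {0, 1, 2, 3, 4, 5, 6, 7, 8, 9, 10}, the full vertex set. Edge coverage: each edge of G has both endpoints in at least one bag. Running intersection: for every vertex, the bags containing it form a connected subtree. All three properties hold, so this is a valid tree decomposition of width max|bag| − 1 = 4, and hence tw(G) ≤ 4.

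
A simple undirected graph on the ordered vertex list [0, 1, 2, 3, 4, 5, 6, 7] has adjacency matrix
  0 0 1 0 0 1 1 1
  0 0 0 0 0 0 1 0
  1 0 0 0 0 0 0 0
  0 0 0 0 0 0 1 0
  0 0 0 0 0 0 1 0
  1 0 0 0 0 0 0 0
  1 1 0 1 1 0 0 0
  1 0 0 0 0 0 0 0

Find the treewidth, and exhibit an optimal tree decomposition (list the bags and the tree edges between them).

Treewidth 1.
Bags: B1 = {0, 6}  B2 = {1, 6}  B3 = {0, 2}  B4 = {0, 7}  B5 = {0, 5}  B6 = {3, 6}  B7 = {4, 6}
Tree: B1–B2, B1–B3, B3–B4, B3–B5, B1–B6, B1–B7

Each bag holds 2 vertices, so the decomposition has width 1, which upper-bounds the treewidth. Any graph with an edge has treewidth ≥ 1, and G has the edge 0–6. Hence tw(G) = 1 exactly.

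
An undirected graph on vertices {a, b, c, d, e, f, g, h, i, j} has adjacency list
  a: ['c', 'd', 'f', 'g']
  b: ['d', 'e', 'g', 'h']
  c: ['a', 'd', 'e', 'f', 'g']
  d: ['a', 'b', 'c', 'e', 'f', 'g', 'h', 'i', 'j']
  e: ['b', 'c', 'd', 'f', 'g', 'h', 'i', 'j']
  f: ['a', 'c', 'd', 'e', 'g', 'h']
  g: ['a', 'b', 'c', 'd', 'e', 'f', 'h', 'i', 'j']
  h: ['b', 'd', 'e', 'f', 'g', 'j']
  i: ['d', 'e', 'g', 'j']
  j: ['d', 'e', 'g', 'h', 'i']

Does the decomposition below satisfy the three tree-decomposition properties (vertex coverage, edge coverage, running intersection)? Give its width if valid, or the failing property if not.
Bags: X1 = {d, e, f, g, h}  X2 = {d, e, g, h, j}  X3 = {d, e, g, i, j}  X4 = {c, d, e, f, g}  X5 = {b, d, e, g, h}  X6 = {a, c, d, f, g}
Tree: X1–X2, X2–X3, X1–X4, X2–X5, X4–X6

Yes; width 4.

Checking the three conditions: (i) the bags cover all of {a, b, c, d, e, f, g, h, i, j}; (ii) for each edge, some bag contains both endpoints; (iii) the bags containing any fixed vertex form a subtree. All hold, so the decomposition is valid with width 5 − 1 = 4.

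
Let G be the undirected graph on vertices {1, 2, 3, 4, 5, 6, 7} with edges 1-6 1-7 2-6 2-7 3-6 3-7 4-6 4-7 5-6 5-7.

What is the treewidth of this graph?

A width-2 tree decomposition is:
Bags: B1 = {3, 6, 7}  B2 = {4, 6, 7}  B3 = {2, 6, 7}  B4 = {1, 6, 7}  B5 = {5, 6, 7}
Tree: B1–B2, B2–B3, B3–B4, B4–B5
The largest bag has 3 vertices, giving width 2; this decomposition certifies tw(G) ≤ 2. Since 6–3–7–4–6 is a cycle in G, G is not acyclic. Forests are exactly the graphs of treewidth ≤ 1, so tw(G) ≥ 2. The upper and lower bounds meet at 2, so that is the treewidth.

2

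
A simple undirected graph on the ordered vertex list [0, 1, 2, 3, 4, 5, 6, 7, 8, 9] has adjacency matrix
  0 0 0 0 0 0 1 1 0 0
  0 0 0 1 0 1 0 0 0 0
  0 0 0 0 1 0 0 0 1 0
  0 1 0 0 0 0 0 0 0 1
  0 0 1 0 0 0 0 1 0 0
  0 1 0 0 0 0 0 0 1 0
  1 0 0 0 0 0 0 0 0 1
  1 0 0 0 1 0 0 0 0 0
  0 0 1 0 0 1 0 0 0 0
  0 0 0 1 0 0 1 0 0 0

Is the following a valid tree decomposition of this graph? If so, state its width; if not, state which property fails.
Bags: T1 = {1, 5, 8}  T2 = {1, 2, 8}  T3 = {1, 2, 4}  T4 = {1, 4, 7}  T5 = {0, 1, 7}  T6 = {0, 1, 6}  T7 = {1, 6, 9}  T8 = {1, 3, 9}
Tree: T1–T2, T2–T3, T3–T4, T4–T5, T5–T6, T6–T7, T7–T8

Yes; width 2.

Vertex coverage: the bags together contain {0, 1, 2, 3, 4, 5, 6, 7, 8, 9}, the full vertex set. Edge coverage: each edge of G has both endpoints in at least one bag. Running intersection: for every vertex, the bags containing it form a connected subtree. All three properties hold, so this is a valid tree decomposition of width max|bag| − 1 = 2, and hence tw(G) ≤ 2.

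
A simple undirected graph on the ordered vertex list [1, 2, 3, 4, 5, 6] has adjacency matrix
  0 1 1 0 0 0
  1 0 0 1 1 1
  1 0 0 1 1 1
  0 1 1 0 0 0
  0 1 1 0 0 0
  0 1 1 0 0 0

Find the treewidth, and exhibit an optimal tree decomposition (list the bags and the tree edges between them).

The largest bag has 3 vertices, giving width 2; this decomposition certifies tw(G) ≤ 2. The edges 3–5–2–6–3 form a cycle, so G is not a tree and its treewidth is at least 2. Hence tw(G) = 2 exactly.

Treewidth 2.
One optimal decomposition is:
Bags: B1 = {2, 3, 5}  B2 = {2, 3, 6}  B3 = {2, 3, 4}  B4 = {1, 2, 3}
Tree: B1–B2, B2–B3, B3–B4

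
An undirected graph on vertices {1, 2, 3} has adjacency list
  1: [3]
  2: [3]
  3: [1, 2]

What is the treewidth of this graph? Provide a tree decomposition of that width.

The largest bag has 2 vertices, giving width 1; this decomposition certifies tw(G) ≤ 1. Since G has at least one edge (e.g. 1–3), it is not an edgeless graph, so tw(G) ≥ 1. The upper and lower bounds meet at 1, so that is the treewidth.

Treewidth 1.
One such decomposition:
Bags: B1 = {1, 3}  B2 = {2, 3}
Tree: B1–B2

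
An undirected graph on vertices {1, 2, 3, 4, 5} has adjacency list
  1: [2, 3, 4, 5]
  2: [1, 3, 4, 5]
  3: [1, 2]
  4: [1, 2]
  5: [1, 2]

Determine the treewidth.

A width-2 tree decomposition is:
Bags: B1 = {1, 2, 5}  B2 = {1, 2, 4}  B3 = {1, 2, 3}
Tree: B1–B2, B1–B3
Each bag holds 3 vertices, so the decomposition has width 2, which upper-bounds the treewidth. Conversely, {1, 2, 3} is a clique of size 3, and the vertices of any clique must share a bag in every tree decomposition; so some bag has ≥ 3 vertices and tw(G) ≥ 2. Combining the bounds, tw(G) = 2.

2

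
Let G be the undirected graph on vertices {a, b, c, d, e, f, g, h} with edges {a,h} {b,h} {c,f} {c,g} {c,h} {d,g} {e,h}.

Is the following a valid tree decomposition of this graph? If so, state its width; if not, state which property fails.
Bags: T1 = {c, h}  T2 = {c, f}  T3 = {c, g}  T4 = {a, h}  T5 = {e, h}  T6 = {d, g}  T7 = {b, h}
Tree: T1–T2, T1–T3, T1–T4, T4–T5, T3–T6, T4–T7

Checking the three conditions: (i) the bags cover all of {a, b, c, d, e, f, g, h}; (ii) for each edge, some bag contains both endpoints; (iii) the bags containing any fixed vertex form a subtree. All hold, so the decomposition is valid with width 2 − 1 = 1.

Yes; width 1.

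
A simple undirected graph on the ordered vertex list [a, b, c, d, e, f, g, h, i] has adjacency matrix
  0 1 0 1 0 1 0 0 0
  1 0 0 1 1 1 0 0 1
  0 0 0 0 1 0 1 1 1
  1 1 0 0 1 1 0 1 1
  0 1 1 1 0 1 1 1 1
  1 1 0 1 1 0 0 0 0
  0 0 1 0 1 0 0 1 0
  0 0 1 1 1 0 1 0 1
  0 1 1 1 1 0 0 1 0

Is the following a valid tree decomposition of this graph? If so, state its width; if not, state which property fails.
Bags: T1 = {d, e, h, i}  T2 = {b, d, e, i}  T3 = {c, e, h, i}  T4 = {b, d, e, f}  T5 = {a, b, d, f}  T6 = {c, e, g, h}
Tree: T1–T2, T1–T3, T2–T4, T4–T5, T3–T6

Every vertex of G appears in some bag (union = {a, b, c, d, e, f, g, h, i}); every edge is covered by a bag; and for each vertex v the set of bags containing v is connected in the bag tree. The decomposition is therefore valid. The largest bag has 4 vertices, so the width is 3.

Yes; width 3.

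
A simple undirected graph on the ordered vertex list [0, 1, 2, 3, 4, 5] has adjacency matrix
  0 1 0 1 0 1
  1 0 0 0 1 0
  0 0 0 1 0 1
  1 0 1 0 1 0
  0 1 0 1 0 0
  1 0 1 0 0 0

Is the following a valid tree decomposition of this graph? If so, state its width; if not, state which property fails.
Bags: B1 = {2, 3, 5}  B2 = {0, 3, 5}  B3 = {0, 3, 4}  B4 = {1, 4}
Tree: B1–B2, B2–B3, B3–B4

A tree decomposition must satisfy three properties: every vertex lies in some bag; for every edge, both endpoints lie together in some bag; and for every vertex, the bags containing it form a connected subtree. Here edge (0,1) lies in no bag, so the decomposition is invalid.

No — edge (0,1) lies in no bag.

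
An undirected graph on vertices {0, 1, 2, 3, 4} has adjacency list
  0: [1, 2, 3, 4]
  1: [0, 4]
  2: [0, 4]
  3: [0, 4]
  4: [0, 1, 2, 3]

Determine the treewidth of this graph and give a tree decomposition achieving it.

Treewidth 2.
Bags: B1 = {0, 3, 4}  B2 = {0, 2, 4}  B3 = {0, 1, 4}
Tree: B1–B2, B2–B3

The largest bag has 3 vertices, giving width 2; this decomposition certifies tw(G) ≤ 2. For the lower bound, the 3 vertices {0, 1, 4} are pairwise adjacent, and any tree decomposition puts a clique entirely inside one bag — forcing width ≥ 2. Therefore the treewidth is 2.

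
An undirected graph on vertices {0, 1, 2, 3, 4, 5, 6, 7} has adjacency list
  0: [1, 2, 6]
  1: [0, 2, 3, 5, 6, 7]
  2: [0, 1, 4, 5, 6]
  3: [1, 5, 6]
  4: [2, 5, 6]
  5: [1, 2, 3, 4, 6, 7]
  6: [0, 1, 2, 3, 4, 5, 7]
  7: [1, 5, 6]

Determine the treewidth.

3

A width-3 tree decomposition is:
Bags: B1 = {1, 3, 5, 6}  B2 = {1, 2, 5, 6}  B3 = {0, 1, 2, 6}  B4 = {1, 5, 6, 7}  B5 = {2, 4, 5, 6}
Tree: B1–B2, B2–B3, B2–B4, B2–B5
Every bag has size at most 4, so the width is 4 − 1 = 3 and tw(G) ≤ 3. On the other hand G contains the 4-clique {0, 1, 2, 6}. A clique must lie in a single bag of any decomposition, so no decomposition can have width below 3. Therefore the treewidth is 3.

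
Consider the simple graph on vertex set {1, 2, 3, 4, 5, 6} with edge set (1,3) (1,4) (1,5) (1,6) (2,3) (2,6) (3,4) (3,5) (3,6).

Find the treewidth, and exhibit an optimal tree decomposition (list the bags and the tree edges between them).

Each bag holds 3 vertices, so the decomposition has width 2, which upper-bounds the treewidth. Conversely, {1, 3, 4} is a clique of size 3, and the vertices of any clique must share a bag in every tree decomposition; so some bag has ≥ 3 vertices and tw(G) ≥ 2. The upper and lower bounds meet at 2, so that is the treewidth.

Treewidth 2.
One such decomposition:
Bags: B1 = {1, 3, 4}  B2 = {1, 3, 5}  B3 = {1, 3, 6}  B4 = {2, 3, 6}
Tree: B1–B2, B1–B3, B3–B4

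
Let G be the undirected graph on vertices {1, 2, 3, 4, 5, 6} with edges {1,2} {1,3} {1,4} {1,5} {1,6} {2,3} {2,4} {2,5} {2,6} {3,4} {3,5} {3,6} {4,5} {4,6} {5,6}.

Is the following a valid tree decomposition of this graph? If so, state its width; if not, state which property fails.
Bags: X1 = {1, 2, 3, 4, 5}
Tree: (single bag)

A tree decomposition must satisfy three properties: every vertex lies in some bag; for every edge, both endpoints lie together in some bag; and for every vertex, the bags containing it form a connected subtree. Here vertex 6 appears in no bag, so the decomposition is invalid.

No — vertex 6 appears in no bag.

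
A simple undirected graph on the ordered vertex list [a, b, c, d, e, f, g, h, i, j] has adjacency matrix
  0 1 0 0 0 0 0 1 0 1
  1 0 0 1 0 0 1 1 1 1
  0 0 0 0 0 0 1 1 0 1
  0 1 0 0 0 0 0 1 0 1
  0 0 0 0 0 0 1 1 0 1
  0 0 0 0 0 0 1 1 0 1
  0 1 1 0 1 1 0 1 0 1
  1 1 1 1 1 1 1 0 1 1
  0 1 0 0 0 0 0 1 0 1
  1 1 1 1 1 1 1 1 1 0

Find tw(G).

3

A width-3 tree decomposition is:
Bags: B1 = {b, g, h, j}  B2 = {a, b, h, j}  B3 = {e, g, h, j}  B4 = {f, g, h, j}  B5 = {c, g, h, j}  B6 = {b, h, i, j}  B7 = {b, d, h, j}
Tree: B1–B2, B1–B3, B1–B4, B4–B5, B1–B6, B2–B7
Every bag has size at most 4, so the width is 4 − 1 = 3 and tw(G) ≤ 3. For the lower bound, the 4 vertices {b, d, h, j} are pairwise adjacent, and any tree decomposition puts a clique entirely inside one bag — forcing width ≥ 3. The upper and lower bounds meet at 3, so that is the treewidth.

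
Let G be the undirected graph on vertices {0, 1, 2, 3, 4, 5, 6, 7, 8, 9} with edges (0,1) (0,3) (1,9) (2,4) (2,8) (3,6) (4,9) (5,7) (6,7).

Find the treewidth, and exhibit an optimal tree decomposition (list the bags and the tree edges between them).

Each bag holds 2 vertices, so the decomposition has width 1, which upper-bounds the treewidth. G has an edge, so its treewidth is at least 1. Therefore the treewidth is 1.

Treewidth 1.
Bags: B1 = {2, 8}  B2 = {2, 4}  B3 = {4, 9}  B4 = {1, 9}  B5 = {0, 1}  B6 = {0, 3}  B7 = {3, 6}  B8 = {6, 7}  B9 = {5, 7}
Tree: B1–B2, B2–B3, B3–B4, B4–B5, B5–B6, B6–B7, B7–B8, B8–B9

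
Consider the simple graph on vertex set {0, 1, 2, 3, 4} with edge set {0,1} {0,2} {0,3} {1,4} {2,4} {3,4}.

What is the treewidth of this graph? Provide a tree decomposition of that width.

Treewidth 2.
Bags: B1 = {0, 3, 4}  B2 = {0, 1, 4}  B3 = {0, 2, 4}
Tree: B1–B2, B2–B3

The largest bag has 3 vertices, giving width 2; this decomposition certifies tw(G) ≤ 2. Since 0–3–4–1–0 is a cycle in G, G is not acyclic. Forests are exactly the graphs of treewidth ≤ 1, so tw(G) ≥ 2. Hence tw(G) = 2 exactly.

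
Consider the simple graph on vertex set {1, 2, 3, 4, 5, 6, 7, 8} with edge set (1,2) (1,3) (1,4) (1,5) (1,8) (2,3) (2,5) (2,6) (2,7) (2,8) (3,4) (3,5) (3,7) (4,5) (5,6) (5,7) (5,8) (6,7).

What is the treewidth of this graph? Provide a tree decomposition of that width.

Treewidth 3.
One such decomposition:
Bags: B1 = {2, 3, 5, 7}  B2 = {2, 5, 6, 7}  B3 = {1, 2, 3, 5}  B4 = {1, 3, 4, 5}  B5 = {1, 2, 5, 8}
Tree: B1–B2, B1–B3, B3–B4, B3–B5

Each bag holds 4 vertices, so the decomposition has width 3, which upper-bounds the treewidth. For the lower bound, the 4 vertices {1, 2, 5, 8} are pairwise adjacent, and any tree decomposition puts a clique entirely inside one bag — forcing width ≥ 3. The upper and lower bounds meet at 3, so that is the treewidth.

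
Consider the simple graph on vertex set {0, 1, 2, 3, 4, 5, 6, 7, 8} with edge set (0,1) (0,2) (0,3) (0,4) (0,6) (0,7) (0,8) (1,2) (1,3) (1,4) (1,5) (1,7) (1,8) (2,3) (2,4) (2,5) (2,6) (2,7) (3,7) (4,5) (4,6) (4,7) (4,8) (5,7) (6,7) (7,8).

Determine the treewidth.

4

A width-4 tree decomposition is:
Bags: B1 = {0, 1, 2, 3, 7}  B2 = {0, 1, 2, 4, 7}  B3 = {0, 2, 4, 6, 7}  B4 = {1, 2, 4, 5, 7}  B5 = {0, 1, 4, 7, 8}
Tree: B1–B2, B2–B3, B2–B4, B2–B5
Every bag has size at most 5, so the width is 5 − 1 = 4 and tw(G) ≤ 4. Conversely, {0, 1, 4, 7, 8} is a clique of size 5, and the vertices of any clique must share a bag in every tree decomposition; so some bag has ≥ 5 vertices and tw(G) ≥ 4. Therefore the treewidth is 4.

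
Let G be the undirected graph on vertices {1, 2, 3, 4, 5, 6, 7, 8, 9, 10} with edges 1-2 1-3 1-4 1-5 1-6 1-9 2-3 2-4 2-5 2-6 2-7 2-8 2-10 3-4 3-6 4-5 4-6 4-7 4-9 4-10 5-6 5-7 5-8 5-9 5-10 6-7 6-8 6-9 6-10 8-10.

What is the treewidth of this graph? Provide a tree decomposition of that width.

Treewidth 4.
One such decomposition:
Bags: B1 = {1, 4, 5, 6, 9}  B2 = {1, 2, 4, 5, 6}  B3 = {2, 4, 5, 6, 10}  B4 = {1, 2, 3, 4, 6}  B5 = {2, 4, 5, 6, 7}  B6 = {2, 5, 6, 8, 10}
Tree: B1–B2, B2–B3, B2–B4, B2–B5, B3–B6

Each bag holds 5 vertices, so the decomposition has width 4, which upper-bounds the treewidth. Conversely, {1, 4, 5, 6, 9} is a clique of size 5, and the vertices of any clique must share a bag in every tree decomposition; so some bag has ≥ 5 vertices and tw(G) ≥ 4. Therefore the treewidth is 4.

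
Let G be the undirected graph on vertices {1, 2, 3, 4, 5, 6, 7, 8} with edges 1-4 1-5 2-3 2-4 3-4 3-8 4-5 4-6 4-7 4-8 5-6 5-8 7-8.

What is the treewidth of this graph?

2

A width-2 tree decomposition is:
Bags: B1 = {3, 4, 8}  B2 = {4, 7, 8}  B3 = {4, 5, 8}  B4 = {2, 3, 4}  B5 = {4, 5, 6}  B6 = {1, 4, 5}
Tree: B1–B2, B2–B3, B1–B4, B3–B5, B5–B6
Each bag holds 3 vertices, so the decomposition has width 2, which upper-bounds the treewidth. On the other hand G contains the 3-clique {2, 3, 4}. A clique must lie in a single bag of any decomposition, so no decomposition can have width below 2. Combining the bounds, tw(G) = 2.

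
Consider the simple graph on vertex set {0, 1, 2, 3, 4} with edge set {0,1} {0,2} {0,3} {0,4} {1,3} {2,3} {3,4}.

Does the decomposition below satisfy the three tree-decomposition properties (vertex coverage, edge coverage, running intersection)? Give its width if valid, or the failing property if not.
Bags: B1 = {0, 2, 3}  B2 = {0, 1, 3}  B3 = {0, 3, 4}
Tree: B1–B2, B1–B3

Vertex coverage: the bags together contain {0, 1, 2, 3, 4}, the full vertex set. Edge coverage: each edge of G has both endpoints in at least one bag. Running intersection: for every vertex, the bags containing it form a connected subtree. All three properties hold, so this is a valid tree decomposition of width max|bag| − 1 = 2, and hence tw(G) ≤ 2.

Yes; width 2.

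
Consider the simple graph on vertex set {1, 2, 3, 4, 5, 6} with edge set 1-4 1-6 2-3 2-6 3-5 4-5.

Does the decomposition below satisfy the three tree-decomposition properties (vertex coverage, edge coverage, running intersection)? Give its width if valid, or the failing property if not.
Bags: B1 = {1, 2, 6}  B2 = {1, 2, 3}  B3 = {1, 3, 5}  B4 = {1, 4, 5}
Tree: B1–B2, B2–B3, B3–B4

Checking the three conditions: (i) the bags cover all of {1, 2, 3, 4, 5, 6}; (ii) for each edge, some bag contains both endpoints; (iii) the bags containing any fixed vertex form a subtree. All hold, so the decomposition is valid with width 3 − 1 = 2.

Yes; width 2.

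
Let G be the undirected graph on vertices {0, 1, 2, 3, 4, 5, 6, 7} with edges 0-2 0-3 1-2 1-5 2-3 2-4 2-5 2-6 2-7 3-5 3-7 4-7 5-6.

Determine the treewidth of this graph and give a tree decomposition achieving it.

Each bag holds 3 vertices, so the decomposition has width 2, which upper-bounds the treewidth. For the lower bound, the 3 vertices {1, 2, 5} are pairwise adjacent, and any tree decomposition puts a clique entirely inside one bag — forcing width ≥ 2. Therefore the treewidth is 2.

Treewidth 2.
One optimal decomposition is:
Bags: B1 = {2, 3, 5}  B2 = {0, 2, 3}  B3 = {2, 3, 7}  B4 = {1, 2, 5}  B5 = {2, 5, 6}  B6 = {2, 4, 7}
Tree: B1–B2, B1–B3, B1–B4, B4–B5, B3–B6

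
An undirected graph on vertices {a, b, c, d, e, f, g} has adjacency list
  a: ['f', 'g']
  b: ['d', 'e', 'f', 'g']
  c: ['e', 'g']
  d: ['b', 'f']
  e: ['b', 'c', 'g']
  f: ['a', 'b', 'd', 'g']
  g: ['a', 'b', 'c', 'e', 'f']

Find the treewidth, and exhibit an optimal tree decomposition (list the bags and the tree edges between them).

The largest bag has 3 vertices, giving width 2; this decomposition certifies tw(G) ≤ 2. Conversely, {b, d, f} is a clique of size 3, and the vertices of any clique must share a bag in every tree decomposition; so some bag has ≥ 3 vertices and tw(G) ≥ 2. Hence tw(G) = 2 exactly.

Treewidth 2.
Bags: B1 = {b, e, g}  B2 = {c, e, g}  B3 = {b, f, g}  B4 = {b, d, f}  B5 = {a, f, g}
Tree: B1–B2, B1–B3, B3–B4, B3–B5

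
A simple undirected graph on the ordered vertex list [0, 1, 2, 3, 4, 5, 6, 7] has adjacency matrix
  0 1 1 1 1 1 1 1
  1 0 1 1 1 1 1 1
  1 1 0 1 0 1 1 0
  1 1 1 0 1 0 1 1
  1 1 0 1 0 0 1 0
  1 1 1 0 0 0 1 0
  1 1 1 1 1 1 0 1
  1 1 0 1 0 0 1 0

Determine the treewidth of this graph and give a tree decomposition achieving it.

Every bag has size at most 5, so the width is 5 − 1 = 4 and tw(G) ≤ 4. For the lower bound, the 5 vertices {0, 1, 2, 3, 6} are pairwise adjacent, and any tree decomposition puts a clique entirely inside one bag — forcing width ≥ 4. Hence tw(G) = 4 exactly.

Treewidth 4.
One such decomposition:
Bags: B1 = {0, 1, 3, 4, 6}  B2 = {0, 1, 3, 6, 7}  B3 = {0, 1, 2, 3, 6}  B4 = {0, 1, 2, 5, 6}
Tree: B1–B2, B1–B3, B3–B4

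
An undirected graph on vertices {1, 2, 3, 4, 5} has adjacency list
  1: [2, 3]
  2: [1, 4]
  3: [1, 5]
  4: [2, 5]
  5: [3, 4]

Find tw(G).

A width-2 tree decomposition is:
Bags: B1 = {1, 2, 3}  B2 = {2, 3, 4}  B3 = {3, 4, 5}
Tree: B1–B2, B2–B3
Each bag holds 3 vertices, so the decomposition has width 2, which upper-bounds the treewidth. For the lower bound, G contains the cycle 3–1–2–4–5–3, so G is not a forest; only forests have treewidth ≤ 1, hence tw(G) ≥ 2. The upper and lower bounds meet at 2, so that is the treewidth.

2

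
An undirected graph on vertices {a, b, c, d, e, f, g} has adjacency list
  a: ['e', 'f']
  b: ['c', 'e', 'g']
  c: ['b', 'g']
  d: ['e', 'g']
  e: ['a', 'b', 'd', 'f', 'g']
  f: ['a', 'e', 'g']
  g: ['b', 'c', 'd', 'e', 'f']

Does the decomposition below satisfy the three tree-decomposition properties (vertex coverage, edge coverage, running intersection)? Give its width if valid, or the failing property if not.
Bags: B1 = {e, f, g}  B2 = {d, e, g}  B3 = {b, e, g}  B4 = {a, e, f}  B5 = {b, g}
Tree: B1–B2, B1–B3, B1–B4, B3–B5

A tree decomposition must satisfy three properties: every vertex lies in some bag; for every edge, both endpoints lie together in some bag; and for every vertex, the bags containing it form a connected subtree. Here vertex c appears in no bag, so the decomposition is invalid.

No — vertex c appears in no bag.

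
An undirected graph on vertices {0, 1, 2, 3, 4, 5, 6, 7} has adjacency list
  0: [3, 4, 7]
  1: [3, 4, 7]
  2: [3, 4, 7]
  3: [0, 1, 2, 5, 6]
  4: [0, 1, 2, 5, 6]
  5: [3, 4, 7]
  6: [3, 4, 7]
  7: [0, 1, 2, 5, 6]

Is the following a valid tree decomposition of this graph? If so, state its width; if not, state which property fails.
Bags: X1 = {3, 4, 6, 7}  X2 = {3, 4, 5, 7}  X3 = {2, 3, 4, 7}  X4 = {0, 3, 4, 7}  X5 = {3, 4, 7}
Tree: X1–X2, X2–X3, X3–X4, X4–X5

A tree decomposition must satisfy three properties: every vertex lies in some bag; for every edge, both endpoints lie together in some bag; and for every vertex, the bags containing it form a connected subtree. Here vertex 1 appears in no bag, so the decomposition is invalid.

No — vertex 1 appears in no bag.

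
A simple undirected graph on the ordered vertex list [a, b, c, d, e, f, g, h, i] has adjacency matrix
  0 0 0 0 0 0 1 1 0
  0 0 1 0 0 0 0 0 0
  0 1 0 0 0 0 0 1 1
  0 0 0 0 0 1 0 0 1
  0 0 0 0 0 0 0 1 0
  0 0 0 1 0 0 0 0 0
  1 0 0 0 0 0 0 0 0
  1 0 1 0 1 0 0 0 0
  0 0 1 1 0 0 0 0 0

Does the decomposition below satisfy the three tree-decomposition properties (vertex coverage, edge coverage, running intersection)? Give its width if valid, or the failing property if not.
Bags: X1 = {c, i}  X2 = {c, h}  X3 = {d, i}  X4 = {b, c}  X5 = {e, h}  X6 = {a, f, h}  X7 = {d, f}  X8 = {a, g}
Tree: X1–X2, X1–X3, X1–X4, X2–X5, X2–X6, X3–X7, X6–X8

A tree decomposition must satisfy three properties: every vertex lies in some bag; for every edge, both endpoints lie together in some bag; and for every vertex, the bags containing it form a connected subtree. Here bags containing vertex f are not connected in the tree, so the decomposition is invalid.

No — bags containing vertex f are not connected in the tree.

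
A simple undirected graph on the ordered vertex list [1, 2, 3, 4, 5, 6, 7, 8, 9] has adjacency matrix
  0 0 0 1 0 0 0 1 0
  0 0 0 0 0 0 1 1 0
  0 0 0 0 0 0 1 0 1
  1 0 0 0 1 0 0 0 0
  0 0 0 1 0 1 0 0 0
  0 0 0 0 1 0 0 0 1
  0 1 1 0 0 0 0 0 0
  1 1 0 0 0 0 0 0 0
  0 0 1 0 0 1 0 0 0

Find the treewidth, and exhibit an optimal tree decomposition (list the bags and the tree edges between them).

The largest bag has 3 vertices, giving width 2; this decomposition certifies tw(G) ≤ 2. Since 9–3–7–2–8–1–4–5–6–9 is a cycle in G, G is not acyclic. Forests are exactly the graphs of treewidth ≤ 1, so tw(G) ≥ 2. Combining the bounds, tw(G) = 2.

Treewidth 2.
Bags: B1 = {3, 7, 9}  B2 = {2, 7, 9}  B3 = {2, 8, 9}  B4 = {1, 8, 9}  B5 = {1, 4, 9}  B6 = {4, 5, 9}  B7 = {5, 6, 9}
Tree: B1–B2, B2–B3, B3–B4, B4–B5, B5–B6, B6–B7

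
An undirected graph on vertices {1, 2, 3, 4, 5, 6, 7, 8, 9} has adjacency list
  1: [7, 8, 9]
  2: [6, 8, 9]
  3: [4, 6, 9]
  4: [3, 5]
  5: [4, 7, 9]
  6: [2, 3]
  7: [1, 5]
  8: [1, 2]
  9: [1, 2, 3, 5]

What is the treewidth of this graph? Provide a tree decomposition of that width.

Treewidth 3.
One optimal decomposition is:
Bags: B1 = {3, 4, 5, 7}  B2 = {3, 5, 7, 9}  B3 = {1, 3, 7, 9}  B4 = {1, 3, 6, 9}  B5 = {1, 2, 6, 9}  B6 = {1, 2, 6, 8}
Tree: B1–B2, B2–B3, B3–B4, B4–B5, B5–B6

Every bag has size at most 4, so the width is 4 − 1 = 3 and tw(G) ≤ 3. For the lower bound: the 4 vertex sets {4,5,7}, {3}, {9}, {1,2,6,8} are disjoint, each induces a connected subgraph, and every pair is joined by at least one edge of G. Contracting each set to a single vertex therefore yields K_{4} as a minor, and since treewidth is minor-monotone, tw(G) ≥ tw(K_{4}) = 3. Therefore the treewidth is 3.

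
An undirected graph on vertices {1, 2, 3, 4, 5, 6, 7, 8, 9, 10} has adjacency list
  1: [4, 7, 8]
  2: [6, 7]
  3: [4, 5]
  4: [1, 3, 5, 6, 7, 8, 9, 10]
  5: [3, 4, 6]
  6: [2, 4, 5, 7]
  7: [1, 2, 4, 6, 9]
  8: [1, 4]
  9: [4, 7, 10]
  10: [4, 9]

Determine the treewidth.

A width-2 tree decomposition is:
Bags: B1 = {4, 6, 7}  B2 = {4, 7, 9}  B3 = {1, 4, 7}  B4 = {4, 9, 10}  B5 = {4, 5, 6}  B6 = {2, 6, 7}  B7 = {3, 4, 5}  B8 = {1, 4, 8}
Tree: B1–B2, B2–B3, B2–B4, B1–B5, B1–B6, B5–B7, B3–B8
The largest bag has 3 vertices, giving width 2; this decomposition certifies tw(G) ≤ 2. Conversely, {2, 6, 7} is a clique of size 3, and the vertices of any clique must share a bag in every tree decomposition; so some bag has ≥ 3 vertices and tw(G) ≥ 2. The upper and lower bounds meet at 2, so that is the treewidth.

2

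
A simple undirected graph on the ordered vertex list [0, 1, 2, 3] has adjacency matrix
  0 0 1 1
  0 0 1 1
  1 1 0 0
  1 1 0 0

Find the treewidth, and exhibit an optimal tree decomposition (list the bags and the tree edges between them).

Treewidth 2.
One optimal decomposition is:
Bags: B1 = {0, 2, 3}  B2 = {1, 2, 3}
Tree: B1–B2

The largest bag has 3 vertices, giving width 2; this decomposition certifies tw(G) ≤ 2. The edges 3–0–2–1–3 form a cycle, so G is not a tree and its treewidth is at least 2. Therefore the treewidth is 2.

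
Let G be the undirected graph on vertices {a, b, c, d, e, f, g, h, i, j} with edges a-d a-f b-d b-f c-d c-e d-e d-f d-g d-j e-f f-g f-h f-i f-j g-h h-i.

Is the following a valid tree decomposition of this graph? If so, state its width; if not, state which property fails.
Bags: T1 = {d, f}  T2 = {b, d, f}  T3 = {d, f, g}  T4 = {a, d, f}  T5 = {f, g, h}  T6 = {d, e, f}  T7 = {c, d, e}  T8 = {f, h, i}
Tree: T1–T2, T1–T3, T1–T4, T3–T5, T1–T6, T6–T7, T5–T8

No — vertex j appears in no bag.

A tree decomposition must satisfy three properties: every vertex lies in some bag; for every edge, both endpoints lie together in some bag; and for every vertex, the bags containing it form a connected subtree. Here vertex j appears in no bag, so the decomposition is invalid.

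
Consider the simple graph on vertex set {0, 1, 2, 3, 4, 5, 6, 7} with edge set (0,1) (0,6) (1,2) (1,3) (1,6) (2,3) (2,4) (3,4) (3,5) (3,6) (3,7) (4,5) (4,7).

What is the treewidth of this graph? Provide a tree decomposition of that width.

The largest bag has 3 vertices, giving width 2; this decomposition certifies tw(G) ≤ 2. For the lower bound, the 3 vertices {0, 1, 6} are pairwise adjacent, and any tree decomposition puts a clique entirely inside one bag — forcing width ≥ 2. Therefore the treewidth is 2.

Treewidth 2.
One such decomposition:
Bags: B1 = {0, 1, 6}  B2 = {1, 3, 6}  B3 = {1, 2, 3}  B4 = {2, 3, 4}  B5 = {3, 4, 7}  B6 = {3, 4, 5}
Tree: B1–B2, B2–B3, B3–B4, B4–B5, B4–B6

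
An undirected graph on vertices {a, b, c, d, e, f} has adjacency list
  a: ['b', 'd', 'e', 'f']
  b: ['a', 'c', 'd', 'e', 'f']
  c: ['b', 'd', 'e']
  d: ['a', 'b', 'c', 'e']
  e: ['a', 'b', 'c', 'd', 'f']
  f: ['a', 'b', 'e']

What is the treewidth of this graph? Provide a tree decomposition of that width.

Treewidth 3.
One optimal decomposition is:
Bags: B1 = {b, c, d, e}  B2 = {a, b, d, e}  B3 = {a, b, e, f}
Tree: B1–B2, B2–B3

The largest bag has 4 vertices, giving width 3; this decomposition certifies tw(G) ≤ 3. Conversely, {b, c, d, e} is a clique of size 4, and the vertices of any clique must share a bag in every tree decomposition; so some bag has ≥ 4 vertices and tw(G) ≥ 3. Combining the bounds, tw(G) = 3.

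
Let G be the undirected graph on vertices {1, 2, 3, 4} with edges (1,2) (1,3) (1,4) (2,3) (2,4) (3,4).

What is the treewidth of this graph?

3

A width-3 tree decomposition is:
Bags: B1 = {1, 2, 3, 4}
Tree: (single bag)
A single bag containing all 4 vertices is trivially a valid decomposition of width 3. On the other hand G contains the 4-clique {1, 2, 3, 4}. A clique must lie in a single bag of any decomposition, so no decomposition can have width below 3. Hence tw(G) = 3 exactly.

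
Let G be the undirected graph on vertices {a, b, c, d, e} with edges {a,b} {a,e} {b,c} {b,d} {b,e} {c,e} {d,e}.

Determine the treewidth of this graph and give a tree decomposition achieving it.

Each bag holds 3 vertices, so the decomposition has width 2, which upper-bounds the treewidth. Conversely, {b, d, e} is a clique of size 3, and the vertices of any clique must share a bag in every tree decomposition; so some bag has ≥ 3 vertices and tw(G) ≥ 2. The upper and lower bounds meet at 2, so that is the treewidth.

Treewidth 2.
Bags: B1 = {b, d, e}  B2 = {b, c, e}  B3 = {a, b, e}
Tree: B1–B2, B2–B3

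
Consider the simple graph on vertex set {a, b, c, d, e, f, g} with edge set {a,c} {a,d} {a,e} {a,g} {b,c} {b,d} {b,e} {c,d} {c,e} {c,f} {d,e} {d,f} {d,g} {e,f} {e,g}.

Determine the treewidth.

3

A width-3 tree decomposition is:
Bags: B1 = {a, d, e, g}  B2 = {a, c, d, e}  B3 = {b, c, d, e}  B4 = {c, d, e, f}
Tree: B1–B2, B2–B3, B2–B4
Every bag has size at most 4, so the width is 4 − 1 = 3 and tw(G) ≤ 3. For the lower bound, the 4 vertices {a, d, e, g} are pairwise adjacent, and any tree decomposition puts a clique entirely inside one bag — forcing width ≥ 3. Combining the bounds, tw(G) = 3.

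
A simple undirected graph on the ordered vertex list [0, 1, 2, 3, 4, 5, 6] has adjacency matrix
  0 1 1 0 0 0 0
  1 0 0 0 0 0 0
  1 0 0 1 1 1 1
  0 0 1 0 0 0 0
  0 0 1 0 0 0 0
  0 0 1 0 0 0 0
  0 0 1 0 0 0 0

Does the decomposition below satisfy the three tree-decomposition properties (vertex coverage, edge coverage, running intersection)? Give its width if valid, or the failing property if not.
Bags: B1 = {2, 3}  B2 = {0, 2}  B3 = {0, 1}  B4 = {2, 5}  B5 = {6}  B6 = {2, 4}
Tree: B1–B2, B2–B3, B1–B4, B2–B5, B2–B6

No — edge (2,6) lies in no bag.

A tree decomposition must satisfy three properties: every vertex lies in some bag; for every edge, both endpoints lie together in some bag; and for every vertex, the bags containing it form a connected subtree. Here edge (2,6) lies in no bag, so the decomposition is invalid.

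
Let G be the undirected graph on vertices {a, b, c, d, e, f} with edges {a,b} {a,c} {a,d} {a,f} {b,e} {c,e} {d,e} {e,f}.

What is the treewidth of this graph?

2

A width-2 tree decomposition is:
Bags: B1 = {a, b, e}  B2 = {a, e, f}  B3 = {a, d, e}  B4 = {a, c, e}
Tree: B1–B2, B2–B3, B3–B4
Every bag has size at most 3, so the width is 3 − 1 = 2 and tw(G) ≤ 2. The edges e–b–a–f–e form a cycle, so G is not a tree and its treewidth is at least 2. Therefore the treewidth is 2.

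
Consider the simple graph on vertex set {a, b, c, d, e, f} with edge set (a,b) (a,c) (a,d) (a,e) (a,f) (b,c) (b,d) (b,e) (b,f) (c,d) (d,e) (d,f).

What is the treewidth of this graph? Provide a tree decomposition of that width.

Each bag holds 4 vertices, so the decomposition has width 3, which upper-bounds the treewidth. For the lower bound, the 4 vertices {a, b, d, e} are pairwise adjacent, and any tree decomposition puts a clique entirely inside one bag — forcing width ≥ 3. Hence tw(G) = 3 exactly.

Treewidth 3.
One optimal decomposition is:
Bags: B1 = {a, b, d, f}  B2 = {a, b, c, d}  B3 = {a, b, d, e}
Tree: B1–B2, B1–B3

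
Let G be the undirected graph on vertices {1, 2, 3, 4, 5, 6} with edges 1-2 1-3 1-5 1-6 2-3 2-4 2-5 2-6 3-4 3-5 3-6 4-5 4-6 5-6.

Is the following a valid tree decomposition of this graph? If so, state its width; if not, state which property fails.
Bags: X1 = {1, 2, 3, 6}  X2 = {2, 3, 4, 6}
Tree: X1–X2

A tree decomposition must satisfy three properties: every vertex lies in some bag; for every edge, both endpoints lie together in some bag; and for every vertex, the bags containing it form a connected subtree. Here vertex 5 appears in no bag, so the decomposition is invalid.

No — vertex 5 appears in no bag.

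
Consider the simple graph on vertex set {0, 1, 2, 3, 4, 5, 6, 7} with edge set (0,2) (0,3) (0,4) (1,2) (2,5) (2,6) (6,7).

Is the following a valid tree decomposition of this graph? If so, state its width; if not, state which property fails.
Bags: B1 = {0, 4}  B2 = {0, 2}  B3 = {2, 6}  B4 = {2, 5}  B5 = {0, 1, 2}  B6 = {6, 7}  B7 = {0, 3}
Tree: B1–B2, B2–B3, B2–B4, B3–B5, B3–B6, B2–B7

A tree decomposition must satisfy three properties: every vertex lies in some bag; for every edge, both endpoints lie together in some bag; and for every vertex, the bags containing it form a connected subtree. Here bags containing vertex 0 are not connected in the tree, so the decomposition is invalid.

No — bags containing vertex 0 are not connected in the tree.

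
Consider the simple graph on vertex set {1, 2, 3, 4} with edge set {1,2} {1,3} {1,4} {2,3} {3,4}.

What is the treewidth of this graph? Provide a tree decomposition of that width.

Treewidth 2.
One such decomposition:
Bags: B1 = {1, 2, 3}  B2 = {1, 3, 4}
Tree: B1–B2

Every bag has size at most 3, so the width is 3 − 1 = 2 and tw(G) ≤ 2. Conversely, {1, 2, 3} is a clique of size 3, and the vertices of any clique must share a bag in every tree decomposition; so some bag has ≥ 3 vertices and tw(G) ≥ 2. Therefore the treewidth is 2.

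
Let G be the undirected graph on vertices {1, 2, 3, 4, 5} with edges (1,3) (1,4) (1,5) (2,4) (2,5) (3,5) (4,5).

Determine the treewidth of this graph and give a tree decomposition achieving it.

Treewidth 2.
One such decomposition:
Bags: B1 = {1, 4, 5}  B2 = {1, 3, 5}  B3 = {2, 4, 5}
Tree: B1–B2, B1–B3

Each bag holds 3 vertices, so the decomposition has width 2, which upper-bounds the treewidth. Conversely, {1, 3, 5} is a clique of size 3, and the vertices of any clique must share a bag in every tree decomposition; so some bag has ≥ 3 vertices and tw(G) ≥ 2. The upper and lower bounds meet at 2, so that is the treewidth.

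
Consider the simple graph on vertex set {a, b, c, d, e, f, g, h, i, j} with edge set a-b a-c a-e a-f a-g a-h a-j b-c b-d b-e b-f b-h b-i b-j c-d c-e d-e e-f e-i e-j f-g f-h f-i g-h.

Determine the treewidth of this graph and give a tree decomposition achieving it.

Every bag has size at most 4, so the width is 4 − 1 = 3 and tw(G) ≤ 3. Conversely, {a, f, g, h} is a clique of size 4, and the vertices of any clique must share a bag in every tree decomposition; so some bag has ≥ 4 vertices and tw(G) ≥ 3. Hence tw(G) = 3 exactly.

Treewidth 3.
One such decomposition:
Bags: B1 = {a, b, e, j}  B2 = {a, b, c, e}  B3 = {a, b, e, f}  B4 = {a, b, f, h}  B5 = {a, f, g, h}  B6 = {b, c, d, e}  B7 = {b, e, f, i}
Tree: B1–B2, B1–B3, B3–B4, B4–B5, B2–B6, B3–B7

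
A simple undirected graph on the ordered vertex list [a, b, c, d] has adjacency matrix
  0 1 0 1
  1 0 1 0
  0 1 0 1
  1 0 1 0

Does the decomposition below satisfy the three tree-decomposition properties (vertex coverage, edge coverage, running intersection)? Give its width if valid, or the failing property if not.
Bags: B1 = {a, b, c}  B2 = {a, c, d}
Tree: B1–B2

Vertex coverage: the bags together contain {a, b, c, d}, the full vertex set. Edge coverage: each edge of G has both endpoints in at least one bag. Running intersection: for every vertex, the bags containing it form a connected subtree. All three properties hold, so this is a valid tree decomposition of width max|bag| − 1 = 2, and hence tw(G) ≤ 2.

Yes; width 2.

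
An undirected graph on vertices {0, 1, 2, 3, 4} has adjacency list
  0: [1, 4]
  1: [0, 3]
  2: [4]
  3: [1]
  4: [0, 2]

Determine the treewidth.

A width-1 tree decomposition is:
Bags: B1 = {1, 3}  B2 = {0, 1}  B3 = {0, 4}  B4 = {2, 4}
Tree: B1–B2, B2–B3, B3–B4
Every bag has size at most 2, so the width is 2 − 1 = 1 and tw(G) ≤ 1. G has an edge, so its treewidth is at least 1. The upper and lower bounds meet at 1, so that is the treewidth.

1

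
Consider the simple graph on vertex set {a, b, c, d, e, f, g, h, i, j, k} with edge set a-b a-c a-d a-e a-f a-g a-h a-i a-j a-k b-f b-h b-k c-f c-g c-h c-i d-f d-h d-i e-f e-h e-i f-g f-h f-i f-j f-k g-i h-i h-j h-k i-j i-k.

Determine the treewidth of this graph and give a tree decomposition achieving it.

Treewidth 4.
Bags: B1 = {a, e, f, h, i}  B2 = {a, f, h, i, k}  B3 = {a, f, h, i, j}  B4 = {a, b, f, h, k}  B5 = {a, d, f, h, i}  B6 = {a, c, f, h, i}  B7 = {a, c, f, g, i}
Tree: B1–B2, B2–B3, B2–B4, B2–B5, B1–B6, B6–B7

Every bag has size at most 5, so the width is 5 − 1 = 4 and tw(G) ≤ 4. Conversely, {a, c, f, g, i} is a clique of size 5, and the vertices of any clique must share a bag in every tree decomposition; so some bag has ≥ 5 vertices and tw(G) ≥ 4. Therefore the treewidth is 4.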